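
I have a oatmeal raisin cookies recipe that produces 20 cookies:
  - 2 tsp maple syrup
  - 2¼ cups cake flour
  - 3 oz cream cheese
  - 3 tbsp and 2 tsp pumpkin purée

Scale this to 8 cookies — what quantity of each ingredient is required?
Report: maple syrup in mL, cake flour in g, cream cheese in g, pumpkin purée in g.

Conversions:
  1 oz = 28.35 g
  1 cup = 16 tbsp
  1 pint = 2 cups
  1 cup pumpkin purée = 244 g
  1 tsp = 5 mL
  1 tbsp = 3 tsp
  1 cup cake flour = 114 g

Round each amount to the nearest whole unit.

maple syrup: 4 mL; cake flour: 103 g; cream cheese: 34 g; pumpkin purée: 22 g

Scaling factor: 8/20 = 2/5 = 0.4.
maple syrup: 2 tsp × 2/5 × 5 mL/tsp = 4 mL
cake flour: 2.25 cup × 2/5 × 114 g/cup ≈ 103 g
cream cheese: 3 oz × 2/5 × 28.35 g/oz ≈ 34 g
pumpkin purée: (3 tbsp + 2 tsp = 11/3 tbsp) × 2/5 ÷ 16 tbsp/cup × 244 g/cup ≈ 22 g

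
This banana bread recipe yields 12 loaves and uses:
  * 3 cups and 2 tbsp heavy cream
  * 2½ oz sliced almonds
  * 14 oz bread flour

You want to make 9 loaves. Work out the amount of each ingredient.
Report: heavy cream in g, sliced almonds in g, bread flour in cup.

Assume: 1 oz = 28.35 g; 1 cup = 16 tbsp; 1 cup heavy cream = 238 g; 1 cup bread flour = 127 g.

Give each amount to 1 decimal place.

Scaling factor: 9/12 = 3/4 = 0.75.
heavy cream: (3 cup + 2 tbsp = 3.125 cup) × 3/4 × 238 g/cup ≈ 557.8 g
sliced almonds: 2.5 oz × 3/4 × 28.35 g/oz ≈ 53.2 g
bread flour: 14 oz × 3/4 × 28.35 g/oz ÷ 127 g/cup ≈ 2.3 cup

heavy cream: 557.8 g; sliced almonds: 53.2 g; bread flour: 2.3 cup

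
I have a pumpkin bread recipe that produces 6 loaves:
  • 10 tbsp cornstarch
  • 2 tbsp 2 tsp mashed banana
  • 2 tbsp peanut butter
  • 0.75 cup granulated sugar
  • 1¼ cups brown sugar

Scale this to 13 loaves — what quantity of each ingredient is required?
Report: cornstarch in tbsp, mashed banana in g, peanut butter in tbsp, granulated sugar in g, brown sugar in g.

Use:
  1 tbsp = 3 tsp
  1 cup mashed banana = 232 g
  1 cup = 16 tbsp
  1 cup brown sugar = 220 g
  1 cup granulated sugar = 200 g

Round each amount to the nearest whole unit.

Scaling factor: 13/6.
cornstarch: 10 tbsp × 13/6 ≈ 22 tbsp
mashed banana: (2 tbsp + 2 tsp = 8/3 tbsp) × 13/6 ÷ 16 tbsp/cup × 232 g/cup ≈ 84 g
peanut butter: 2 tbsp × 13/6 ≈ 4 tbsp
granulated sugar: 0.75 cup × 13/6 × 200 g/cup = 325 g
brown sugar: 1.25 cup × 13/6 × 220 g/cup ≈ 596 g

cornstarch: 22 tbsp; mashed banana: 84 g; peanut butter: 4 tbsp; granulated sugar: 325 g; brown sugar: 596 g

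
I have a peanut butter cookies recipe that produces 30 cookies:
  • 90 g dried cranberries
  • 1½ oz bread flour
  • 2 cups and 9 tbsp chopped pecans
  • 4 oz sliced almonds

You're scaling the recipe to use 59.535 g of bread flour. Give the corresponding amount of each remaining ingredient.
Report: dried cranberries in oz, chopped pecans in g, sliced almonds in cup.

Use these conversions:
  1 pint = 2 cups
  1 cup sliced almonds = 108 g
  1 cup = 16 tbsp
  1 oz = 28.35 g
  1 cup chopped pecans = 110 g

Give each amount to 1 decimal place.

dried cranberries: 4.4 oz; chopped pecans: 394.6 g; sliced almonds: 1.5 cup

The original recipe has 42.525 g of bread flour, so the scaling factor is 59.535 ÷ 42.525 = 7/5 = 1.4.
dried cranberries: 90 g × 7/5 ÷ 28.35 g/oz ≈ 4.4 oz
chopped pecans: (2 cup + 9 tbsp = 2.5625 cup) × 7/5 × 110 g/cup ≈ 394.6 g
sliced almonds: 4 oz × 7/5 × 28.35 g/oz ÷ 108 g/cup ≈ 1.5 cup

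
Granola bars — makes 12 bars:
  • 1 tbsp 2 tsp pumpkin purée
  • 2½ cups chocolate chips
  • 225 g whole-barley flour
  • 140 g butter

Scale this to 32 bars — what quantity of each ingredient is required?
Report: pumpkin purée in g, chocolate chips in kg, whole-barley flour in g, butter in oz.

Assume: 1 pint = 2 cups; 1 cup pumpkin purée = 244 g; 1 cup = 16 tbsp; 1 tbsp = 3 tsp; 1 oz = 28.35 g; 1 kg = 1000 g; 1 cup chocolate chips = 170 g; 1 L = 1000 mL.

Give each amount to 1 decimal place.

pumpkin purée: 67.8 g; chocolate chips: 1.1 kg; whole-barley flour: 600.0 g; butter: 13.2 oz

Scaling factor: 32/12 = 8/3.
pumpkin purée: (1 tbsp + 2 tsp = 5/3 tbsp) × 8/3 ÷ 16 tbsp/cup × 244 g/cup ≈ 67.8 g
chocolate chips: 2.5 cup × 8/3 × 170 g/cup ÷ 1000 g/kg ≈ 1.1 kg
whole-barley flour: 225 g × 8/3 = 600.0 g
butter: 140 g × 8/3 ÷ 28.35 g/oz ≈ 13.2 oz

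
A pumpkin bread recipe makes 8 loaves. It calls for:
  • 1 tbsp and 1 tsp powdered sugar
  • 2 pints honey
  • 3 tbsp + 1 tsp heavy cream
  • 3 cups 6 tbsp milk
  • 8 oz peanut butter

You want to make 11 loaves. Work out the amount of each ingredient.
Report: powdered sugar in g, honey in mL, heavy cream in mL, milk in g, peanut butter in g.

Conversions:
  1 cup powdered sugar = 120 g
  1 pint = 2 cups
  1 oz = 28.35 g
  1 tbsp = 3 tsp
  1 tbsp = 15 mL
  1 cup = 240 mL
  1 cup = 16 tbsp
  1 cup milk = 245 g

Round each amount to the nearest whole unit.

powdered sugar: 14 g; honey: 1320 mL; heavy cream: 69 mL; milk: 1137 g; peanut butter: 312 g

Scaling factor: 11/8 = 1.375.
powdered sugar: (1 tbsp + 1 tsp = 4/3 tbsp) × 11/8 ÷ 16 tbsp/cup × 120 g/cup ≈ 14 g
honey: 2 pint × 11/8 × 2 cup/pint × 240 mL/cup = 1320 mL
heavy cream: (3 tbsp + 1 tsp = 10/3 tbsp) × 11/8 × 15 mL/tbsp ≈ 69 mL
milk: (3 cup + 6 tbsp = 3.375 cup) × 11/8 × 245 g/cup ≈ 1137 g
peanut butter: 8 oz × 11/8 × 28.35 g/oz ≈ 312 g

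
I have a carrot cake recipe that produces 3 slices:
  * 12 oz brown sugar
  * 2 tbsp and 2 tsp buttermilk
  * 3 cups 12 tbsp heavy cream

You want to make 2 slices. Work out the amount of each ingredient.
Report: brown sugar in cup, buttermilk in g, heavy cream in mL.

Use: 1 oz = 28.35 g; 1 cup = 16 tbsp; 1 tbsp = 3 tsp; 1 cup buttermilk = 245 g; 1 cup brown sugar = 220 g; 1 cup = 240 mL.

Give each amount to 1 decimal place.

Scaling factor: 2/3.
brown sugar: 12 oz × 2/3 × 28.35 g/oz ÷ 220 g/cup ≈ 1.0 cup
buttermilk: (2 tbsp + 2 tsp = 8/3 tbsp) × 2/3 ÷ 16 tbsp/cup × 245 g/cup ≈ 27.2 g
heavy cream: (3 cup + 12 tbsp = 3.75 cup) × 2/3 × 240 mL/cup = 600.0 mL

brown sugar: 1.0 cup; buttermilk: 27.2 g; heavy cream: 600.0 mL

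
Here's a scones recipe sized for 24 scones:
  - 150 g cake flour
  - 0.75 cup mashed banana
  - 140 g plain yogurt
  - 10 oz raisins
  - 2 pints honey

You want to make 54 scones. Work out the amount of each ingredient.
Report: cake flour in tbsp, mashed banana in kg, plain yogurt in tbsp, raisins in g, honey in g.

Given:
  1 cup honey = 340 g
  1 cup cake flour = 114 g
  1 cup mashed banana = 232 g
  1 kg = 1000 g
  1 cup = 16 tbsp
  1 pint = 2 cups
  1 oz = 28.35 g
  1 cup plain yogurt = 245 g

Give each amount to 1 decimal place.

Scaling factor: 54/24 = 9/4 = 2.25.
cake flour: 150 g × 9/4 ÷ 114 g/cup × 16 tbsp/cup ≈ 47.4 tbsp
mashed banana: 0.75 cup × 9/4 × 232 g/cup ÷ 1000 g/kg ≈ 0.4 kg
plain yogurt: 140 g × 9/4 ÷ 245 g/cup × 16 tbsp/cup ≈ 20.6 tbsp
raisins: 10 oz × 9/4 × 28.35 g/oz ≈ 637.9 g
honey: 2 pint × 9/4 × 2 cup/pint × 340 g/cup = 3060.0 g

cake flour: 47.4 tbsp; mashed banana: 0.4 kg; plain yogurt: 20.6 tbsp; raisins: 637.9 g; honey: 3060.0 g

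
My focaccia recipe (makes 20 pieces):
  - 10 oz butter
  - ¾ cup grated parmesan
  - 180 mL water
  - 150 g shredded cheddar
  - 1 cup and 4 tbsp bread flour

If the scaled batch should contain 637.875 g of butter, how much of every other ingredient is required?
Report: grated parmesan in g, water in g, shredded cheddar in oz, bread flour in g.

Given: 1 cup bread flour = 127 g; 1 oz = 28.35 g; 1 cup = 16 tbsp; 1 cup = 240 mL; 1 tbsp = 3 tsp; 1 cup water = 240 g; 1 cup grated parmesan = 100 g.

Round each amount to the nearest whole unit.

The original recipe has 283.5 g of butter, so the scaling factor is 637.875 ÷ 283.5 = 9/4 = 2.25.
grated parmesan: 0.75 cup × 9/4 × 100 g/cup ≈ 169 g
water: 180 mL × 9/4 ÷ 240 mL/cup × 240 g/cup = 405 g
shredded cheddar: 150 g × 9/4 ÷ 28.35 g/oz ≈ 12 oz
bread flour: (1 cup + 4 tbsp = 1.25 cup) × 9/4 × 127 g/cup ≈ 357 g

grated parmesan: 169 g; water: 405 g; shredded cheddar: 12 oz; bread flour: 357 g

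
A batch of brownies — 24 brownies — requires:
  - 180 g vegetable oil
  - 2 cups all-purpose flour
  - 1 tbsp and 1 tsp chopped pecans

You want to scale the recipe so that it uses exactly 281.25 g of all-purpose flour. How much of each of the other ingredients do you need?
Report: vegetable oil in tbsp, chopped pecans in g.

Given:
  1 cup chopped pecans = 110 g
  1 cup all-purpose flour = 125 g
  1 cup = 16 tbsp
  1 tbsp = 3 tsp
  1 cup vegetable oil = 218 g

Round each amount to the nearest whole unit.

The original recipe has 250 g of all-purpose flour, so the scaling factor is 281.25 ÷ 250 = 9/8 = 1.125.
vegetable oil: 180 g × 9/8 ÷ 218 g/cup × 16 tbsp/cup ≈ 15 tbsp
chopped pecans: (1 tbsp + 1 tsp = 4/3 tbsp) × 9/8 ÷ 16 tbsp/cup × 110 g/cup ≈ 10 g

vegetable oil: 15 tbsp; chopped pecans: 10 g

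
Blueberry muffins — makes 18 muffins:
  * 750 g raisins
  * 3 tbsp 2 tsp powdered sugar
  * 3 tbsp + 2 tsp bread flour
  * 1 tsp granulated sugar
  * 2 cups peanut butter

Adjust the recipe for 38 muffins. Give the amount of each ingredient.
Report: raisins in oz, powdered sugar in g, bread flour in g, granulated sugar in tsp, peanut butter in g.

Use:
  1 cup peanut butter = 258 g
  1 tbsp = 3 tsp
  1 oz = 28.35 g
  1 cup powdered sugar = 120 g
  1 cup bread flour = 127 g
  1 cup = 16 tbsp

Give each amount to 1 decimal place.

raisins: 55.8 oz; powdered sugar: 58.1 g; bread flour: 61.4 g; granulated sugar: 2.1 tsp; peanut butter: 1089.3 g

Scaling factor: 38/18 = 19/9.
raisins: 750 g × 19/9 ÷ 28.35 g/oz ≈ 55.8 oz
powdered sugar: (3 tbsp + 2 tsp = 11/3 tbsp) × 19/9 ÷ 16 tbsp/cup × 120 g/cup ≈ 58.1 g
bread flour: (3 tbsp + 2 tsp = 11/3 tbsp) × 19/9 ÷ 16 tbsp/cup × 127 g/cup ≈ 61.4 g
granulated sugar: 1 tsp × 19/9 ≈ 2.1 tsp
peanut butter: 2 cup × 19/9 × 258 g/cup ≈ 1089.3 g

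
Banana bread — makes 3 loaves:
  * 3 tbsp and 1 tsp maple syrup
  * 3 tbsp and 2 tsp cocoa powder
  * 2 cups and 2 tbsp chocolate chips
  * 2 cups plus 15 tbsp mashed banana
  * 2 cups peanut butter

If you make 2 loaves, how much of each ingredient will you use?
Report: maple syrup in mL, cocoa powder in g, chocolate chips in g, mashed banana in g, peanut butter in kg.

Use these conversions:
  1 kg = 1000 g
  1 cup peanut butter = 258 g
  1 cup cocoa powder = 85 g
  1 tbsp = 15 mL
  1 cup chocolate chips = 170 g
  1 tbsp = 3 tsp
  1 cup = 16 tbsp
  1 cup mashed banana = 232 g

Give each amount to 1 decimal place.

Scaling factor: 2/3.
maple syrup: (3 tbsp + 1 tsp = 10/3 tbsp) × 2/3 × 15 mL/tbsp ≈ 33.3 mL
cocoa powder: (3 tbsp + 2 tsp = 11/3 tbsp) × 2/3 ÷ 16 tbsp/cup × 85 g/cup ≈ 13.0 g
chocolate chips: (2 cup + 2 tbsp = 2.125 cup) × 2/3 × 170 g/cup ≈ 240.8 g
mashed banana: (2 cup + 15 tbsp = 2.9375 cup) × 2/3 × 232 g/cup ≈ 454.3 g
peanut butter: 2 cup × 2/3 × 258 g/cup ÷ 1000 g/kg ≈ 0.3 kg

maple syrup: 33.3 mL; cocoa powder: 13.0 g; chocolate chips: 240.8 g; mashed banana: 454.3 g; peanut butter: 0.3 kg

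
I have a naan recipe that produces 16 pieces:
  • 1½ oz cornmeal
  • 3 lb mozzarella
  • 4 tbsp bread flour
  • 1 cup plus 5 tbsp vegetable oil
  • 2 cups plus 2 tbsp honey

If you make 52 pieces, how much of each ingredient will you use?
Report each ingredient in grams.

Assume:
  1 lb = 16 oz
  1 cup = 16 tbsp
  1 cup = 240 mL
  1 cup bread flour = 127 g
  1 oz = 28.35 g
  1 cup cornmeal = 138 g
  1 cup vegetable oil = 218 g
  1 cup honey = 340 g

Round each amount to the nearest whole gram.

Scaling factor: 52/16 = 13/4 = 3.25.
cornmeal: 1.5 oz × 13/4 × 28.35 g/oz ≈ 138 g
mozzarella: 3 lb × 13/4 × 16 oz/lb × 28.35 g/oz ≈ 4423 g
bread flour: 4 tbsp × 13/4 ÷ 16 tbsp/cup × 127 g/cup ≈ 103 g
vegetable oil: (1 cup + 5 tbsp = 1.3125 cup) × 13/4 × 218 g/cup ≈ 930 g
honey: (2 cup + 2 tbsp = 2.125 cup) × 13/4 × 340 g/cup ≈ 2348 g

cornmeal: 138 g; mozzarella: 4423 g; bread flour: 103 g; vegetable oil: 930 g; honey: 2348 g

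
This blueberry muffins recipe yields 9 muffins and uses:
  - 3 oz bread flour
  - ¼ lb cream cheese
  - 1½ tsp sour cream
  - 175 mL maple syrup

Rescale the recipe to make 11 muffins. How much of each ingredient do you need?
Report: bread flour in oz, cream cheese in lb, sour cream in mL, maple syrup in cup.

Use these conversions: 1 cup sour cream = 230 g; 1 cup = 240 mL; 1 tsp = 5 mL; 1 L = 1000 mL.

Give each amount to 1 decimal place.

Scaling factor: 11/9.
bread flour: 3 oz × 11/9 ≈ 3.7 oz
cream cheese: 0.25 lb × 11/9 ≈ 0.3 lb
sour cream: 1.5 tsp × 11/9 × 5 mL/tsp ≈ 9.2 mL
maple syrup: 175 mL × 11/9 ÷ 240 mL/cup ≈ 0.9 cup

bread flour: 3.7 oz; cream cheese: 0.3 lb; sour cream: 9.2 mL; maple syrup: 0.9 cup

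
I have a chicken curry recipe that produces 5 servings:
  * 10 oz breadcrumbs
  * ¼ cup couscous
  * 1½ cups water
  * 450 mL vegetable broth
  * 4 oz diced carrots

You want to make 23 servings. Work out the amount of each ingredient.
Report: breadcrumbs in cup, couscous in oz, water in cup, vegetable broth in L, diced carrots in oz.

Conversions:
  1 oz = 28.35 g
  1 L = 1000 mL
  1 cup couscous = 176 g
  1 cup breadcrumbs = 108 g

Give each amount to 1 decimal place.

Scaling factor: 23/5 = 4.6.
breadcrumbs: 10 oz × 23/5 × 28.35 g/oz ÷ 108 g/cup ≈ 12.1 cup
couscous: 0.25 cup × 23/5 × 176 g/cup ÷ 28.35 g/oz ≈ 7.1 oz
water: 1.5 cup × 23/5 = 6.9 cup
vegetable broth: 450 mL × 23/5 ÷ 1000 mL/L ≈ 2.1 L
diced carrots: 4 oz × 23/5 = 18.4 oz

breadcrumbs: 12.1 cup; couscous: 7.1 oz; water: 6.9 cup; vegetable broth: 2.1 L; diced carrots: 18.4 oz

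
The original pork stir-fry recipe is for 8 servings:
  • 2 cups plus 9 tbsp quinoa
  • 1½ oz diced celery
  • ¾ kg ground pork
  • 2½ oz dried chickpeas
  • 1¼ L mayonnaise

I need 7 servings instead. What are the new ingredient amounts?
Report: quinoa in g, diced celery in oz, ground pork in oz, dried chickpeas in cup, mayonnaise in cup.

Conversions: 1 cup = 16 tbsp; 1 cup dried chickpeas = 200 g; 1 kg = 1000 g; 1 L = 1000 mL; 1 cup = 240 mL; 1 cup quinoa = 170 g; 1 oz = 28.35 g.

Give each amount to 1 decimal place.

quinoa: 381.2 g; diced celery: 1.3 oz; ground pork: 23.1 oz; dried chickpeas: 0.3 cup; mayonnaise: 4.6 cup

Scaling factor: 7/8 = 0.875.
quinoa: (2 cup + 9 tbsp = 2.5625 cup) × 7/8 × 170 g/cup ≈ 381.2 g
diced celery: 1.5 oz × 7/8 ≈ 1.3 oz
ground pork: 0.75 kg × 7/8 × 1000 g/kg ÷ 28.35 g/oz ≈ 23.1 oz
dried chickpeas: 2.5 oz × 7/8 × 28.35 g/oz ÷ 200 g/cup ≈ 0.3 cup
mayonnaise: 1.25 L × 7/8 × 1000 mL/L ÷ 240 mL/cup ≈ 4.6 cup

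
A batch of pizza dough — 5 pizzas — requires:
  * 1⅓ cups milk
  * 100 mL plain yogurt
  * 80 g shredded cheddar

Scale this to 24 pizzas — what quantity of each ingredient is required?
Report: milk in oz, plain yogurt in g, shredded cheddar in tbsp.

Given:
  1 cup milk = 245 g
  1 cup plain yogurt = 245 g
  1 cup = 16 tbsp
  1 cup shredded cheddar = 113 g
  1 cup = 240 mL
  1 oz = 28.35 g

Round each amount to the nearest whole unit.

Scaling factor: 24/5 = 4.8.
milk: 4/3 cup × 24/5 × 245 g/cup ÷ 28.35 g/oz ≈ 55 oz
plain yogurt: 100 mL × 24/5 ÷ 240 mL/cup × 245 g/cup = 490 g
shredded cheddar: 80 g × 24/5 ÷ 113 g/cup × 16 tbsp/cup ≈ 54 tbsp

milk: 55 oz; plain yogurt: 490 g; shredded cheddar: 54 tbsp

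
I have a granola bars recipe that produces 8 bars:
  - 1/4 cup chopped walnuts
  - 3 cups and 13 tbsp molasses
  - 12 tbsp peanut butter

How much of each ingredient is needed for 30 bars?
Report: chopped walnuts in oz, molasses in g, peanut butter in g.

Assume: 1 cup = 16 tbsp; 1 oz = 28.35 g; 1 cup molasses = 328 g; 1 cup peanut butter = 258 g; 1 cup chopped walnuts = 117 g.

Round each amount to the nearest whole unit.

chopped walnuts: 4 oz; molasses: 4689 g; peanut butter: 726 g

Scaling factor: 30/8 = 15/4 = 3.75.
chopped walnuts: 0.25 cup × 15/4 × 117 g/cup ÷ 28.35 g/oz ≈ 4 oz
molasses: (3 cup + 13 tbsp = 3.8125 cup) × 15/4 × 328 g/cup ≈ 4689 g
peanut butter: 12 tbsp × 15/4 ÷ 16 tbsp/cup × 258 g/cup ≈ 726 g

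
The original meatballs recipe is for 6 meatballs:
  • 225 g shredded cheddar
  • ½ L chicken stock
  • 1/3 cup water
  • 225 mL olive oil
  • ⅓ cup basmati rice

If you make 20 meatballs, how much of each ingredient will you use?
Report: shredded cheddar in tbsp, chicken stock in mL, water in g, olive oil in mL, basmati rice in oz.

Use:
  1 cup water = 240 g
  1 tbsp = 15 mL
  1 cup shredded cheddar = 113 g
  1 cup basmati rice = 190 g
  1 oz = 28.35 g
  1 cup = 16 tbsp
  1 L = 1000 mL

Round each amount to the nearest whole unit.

Scaling factor: 20/6 = 10/3.
shredded cheddar: 225 g × 10/3 ÷ 113 g/cup × 16 tbsp/cup ≈ 106 tbsp
chicken stock: 0.5 L × 10/3 × 1000 mL/L ≈ 1667 mL
water: 1/3 cup × 10/3 × 240 g/cup ≈ 267 g
olive oil: 225 mL × 10/3 = 750 mL
basmati rice: 1/3 cup × 10/3 × 190 g/cup ÷ 28.35 g/oz ≈ 7 oz

shredded cheddar: 106 tbsp; chicken stock: 1667 mL; water: 267 g; olive oil: 750 mL; basmati rice: 7 oz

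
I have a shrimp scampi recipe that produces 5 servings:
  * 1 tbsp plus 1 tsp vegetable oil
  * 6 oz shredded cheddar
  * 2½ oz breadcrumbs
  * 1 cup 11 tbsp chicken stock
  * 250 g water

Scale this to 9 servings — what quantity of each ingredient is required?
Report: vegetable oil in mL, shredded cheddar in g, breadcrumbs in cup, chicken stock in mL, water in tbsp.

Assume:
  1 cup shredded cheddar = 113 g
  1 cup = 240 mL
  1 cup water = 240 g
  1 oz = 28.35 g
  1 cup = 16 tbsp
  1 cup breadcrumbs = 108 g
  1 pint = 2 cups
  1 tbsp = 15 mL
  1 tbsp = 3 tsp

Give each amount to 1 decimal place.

Scaling factor: 9/5 = 1.8.
vegetable oil: (1 tbsp + 1 tsp = 4/3 tbsp) × 9/5 × 15 mL/tbsp = 36.0 mL
shredded cheddar: 6 oz × 9/5 × 28.35 g/oz ≈ 306.2 g
breadcrumbs: 2.5 oz × 9/5 × 28.35 g/oz ÷ 108 g/cup ≈ 1.2 cup
chicken stock: (1 cup + 11 tbsp = 1.6875 cup) × 9/5 × 240 mL/cup = 729.0 mL
water: 250 g × 9/5 ÷ 240 g/cup × 16 tbsp/cup = 30.0 tbsp

vegetable oil: 36.0 mL; shredded cheddar: 306.2 g; breadcrumbs: 1.2 cup; chicken stock: 729.0 mL; water: 30.0 tbsp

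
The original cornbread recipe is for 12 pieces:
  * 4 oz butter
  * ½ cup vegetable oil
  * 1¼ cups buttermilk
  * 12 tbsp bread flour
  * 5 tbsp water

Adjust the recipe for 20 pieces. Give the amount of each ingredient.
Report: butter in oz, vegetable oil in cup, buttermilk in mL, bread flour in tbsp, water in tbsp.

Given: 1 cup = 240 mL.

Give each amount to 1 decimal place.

Scaling factor: 20/12 = 5/3.
butter: 4 oz × 5/3 ≈ 6.7 oz
vegetable oil: 0.5 cup × 5/3 ≈ 0.8 cup
buttermilk: 1.25 cup × 5/3 × 240 mL/cup = 500.0 mL
bread flour: 12 tbsp × 5/3 = 20.0 tbsp
water: 5 tbsp × 5/3 ≈ 8.3 tbsp

butter: 6.7 oz; vegetable oil: 0.8 cup; buttermilk: 500.0 mL; bread flour: 20.0 tbsp; water: 8.3 tbsp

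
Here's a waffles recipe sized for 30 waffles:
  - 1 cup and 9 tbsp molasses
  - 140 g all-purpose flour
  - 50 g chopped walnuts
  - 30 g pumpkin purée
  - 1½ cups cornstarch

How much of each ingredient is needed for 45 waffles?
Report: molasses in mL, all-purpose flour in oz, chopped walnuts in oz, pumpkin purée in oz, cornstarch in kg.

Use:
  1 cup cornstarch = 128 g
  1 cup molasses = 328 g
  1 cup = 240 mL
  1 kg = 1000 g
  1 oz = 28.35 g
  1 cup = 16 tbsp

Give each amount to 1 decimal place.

Scaling factor: 45/30 = 3/2 = 1.5.
molasses: (1 cup + 9 tbsp = 1.5625 cup) × 3/2 × 240 mL/cup = 562.5 mL
all-purpose flour: 140 g × 3/2 ÷ 28.35 g/oz ≈ 7.4 oz
chopped walnuts: 50 g × 3/2 ÷ 28.35 g/oz ≈ 2.6 oz
pumpkin purée: 30 g × 3/2 ÷ 28.35 g/oz ≈ 1.6 oz
cornstarch: 1.5 cup × 3/2 × 128 g/cup ÷ 1000 g/kg ≈ 0.3 kg

molasses: 562.5 mL; all-purpose flour: 7.4 oz; chopped walnuts: 2.6 oz; pumpkin purée: 1.6 oz; cornstarch: 0.3 kg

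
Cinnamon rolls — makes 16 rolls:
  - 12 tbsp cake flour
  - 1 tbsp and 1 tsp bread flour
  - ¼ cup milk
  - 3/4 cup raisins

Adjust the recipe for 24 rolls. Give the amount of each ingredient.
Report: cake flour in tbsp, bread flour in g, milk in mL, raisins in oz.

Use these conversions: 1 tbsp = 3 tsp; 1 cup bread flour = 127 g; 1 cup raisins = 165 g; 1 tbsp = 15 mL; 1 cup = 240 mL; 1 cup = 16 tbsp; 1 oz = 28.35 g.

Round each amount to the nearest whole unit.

Scaling factor: 24/16 = 3/2 = 1.5.
cake flour: 12 tbsp × 3/2 = 18 tbsp
bread flour: (1 tbsp + 1 tsp = 4/3 tbsp) × 3/2 ÷ 16 tbsp/cup × 127 g/cup ≈ 16 g
milk: 0.25 cup × 3/2 × 240 mL/cup = 90 mL
raisins: 0.75 cup × 3/2 × 165 g/cup ÷ 28.35 g/oz ≈ 7 oz

cake flour: 18 tbsp; bread flour: 16 g; milk: 90 mL; raisins: 7 oz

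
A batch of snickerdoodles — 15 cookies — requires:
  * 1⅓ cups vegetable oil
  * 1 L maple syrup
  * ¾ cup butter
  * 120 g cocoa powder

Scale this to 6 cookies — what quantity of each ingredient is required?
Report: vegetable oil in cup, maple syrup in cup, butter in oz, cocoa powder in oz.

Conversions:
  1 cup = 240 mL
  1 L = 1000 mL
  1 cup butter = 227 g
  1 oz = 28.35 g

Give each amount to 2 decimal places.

vegetable oil: 0.53 cup; maple syrup: 1.67 cup; butter: 2.40 oz; cocoa powder: 1.69 oz

Scaling factor: 6/15 = 2/5 = 0.4.
vegetable oil: 4/3 cup × 2/5 ≈ 0.53 cup
maple syrup: 1 L × 2/5 × 1000 mL/L ÷ 240 mL/cup ≈ 1.67 cup
butter: 0.75 cup × 2/5 × 227 g/cup ÷ 28.35 g/oz ≈ 2.40 oz
cocoa powder: 120 g × 2/5 ÷ 28.35 g/oz ≈ 1.69 oz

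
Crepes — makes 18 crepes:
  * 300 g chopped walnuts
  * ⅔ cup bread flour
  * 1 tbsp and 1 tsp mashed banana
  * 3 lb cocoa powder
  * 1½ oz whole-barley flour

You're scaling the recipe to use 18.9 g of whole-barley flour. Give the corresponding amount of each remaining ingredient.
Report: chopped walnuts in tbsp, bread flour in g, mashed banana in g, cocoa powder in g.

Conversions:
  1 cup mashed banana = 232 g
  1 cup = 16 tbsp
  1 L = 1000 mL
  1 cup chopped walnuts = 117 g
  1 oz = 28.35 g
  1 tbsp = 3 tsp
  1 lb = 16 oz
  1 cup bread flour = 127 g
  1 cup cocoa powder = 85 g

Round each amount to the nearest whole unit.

chopped walnuts: 18 tbsp; bread flour: 38 g; mashed banana: 9 g; cocoa powder: 605 g

The original recipe has 42.525 g of whole-barley flour, so the scaling factor is 18.9 ÷ 42.525 = 4/9.
chopped walnuts: 300 g × 4/9 ÷ 117 g/cup × 16 tbsp/cup ≈ 18 tbsp
bread flour: 2/3 cup × 4/9 × 127 g/cup ≈ 38 g
mashed banana: (1 tbsp + 1 tsp = 4/3 tbsp) × 4/9 ÷ 16 tbsp/cup × 232 g/cup ≈ 9 g
cocoa powder: 3 lb × 4/9 × 16 oz/lb × 28.35 g/oz ≈ 605 g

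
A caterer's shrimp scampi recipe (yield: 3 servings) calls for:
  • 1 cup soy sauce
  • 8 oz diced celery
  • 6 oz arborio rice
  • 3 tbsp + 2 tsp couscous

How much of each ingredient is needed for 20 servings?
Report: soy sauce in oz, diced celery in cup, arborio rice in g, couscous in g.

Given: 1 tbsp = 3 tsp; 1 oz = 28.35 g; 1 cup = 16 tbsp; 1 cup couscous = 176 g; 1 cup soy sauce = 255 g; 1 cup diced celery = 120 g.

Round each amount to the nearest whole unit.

soy sauce: 60 oz; diced celery: 13 cup; arborio rice: 1134 g; couscous: 269 g

Scaling factor: 20/3.
soy sauce: 1 cup × 20/3 × 255 g/cup ÷ 28.35 g/oz ≈ 60 oz
diced celery: 8 oz × 20/3 × 28.35 g/oz ÷ 120 g/cup ≈ 13 cup
arborio rice: 6 oz × 20/3 × 28.35 g/oz = 1134 g
couscous: (3 tbsp + 2 tsp = 11/3 tbsp) × 20/3 ÷ 16 tbsp/cup × 176 g/cup ≈ 269 g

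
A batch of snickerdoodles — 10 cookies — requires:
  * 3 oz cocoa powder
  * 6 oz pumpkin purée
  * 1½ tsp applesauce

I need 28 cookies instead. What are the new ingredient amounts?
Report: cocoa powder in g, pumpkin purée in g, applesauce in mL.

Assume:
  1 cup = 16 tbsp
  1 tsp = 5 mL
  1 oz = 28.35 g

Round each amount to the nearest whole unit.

Scaling factor: 28/10 = 14/5 = 2.8.
cocoa powder: 3 oz × 14/5 × 28.35 g/oz ≈ 238 g
pumpkin purée: 6 oz × 14/5 × 28.35 g/oz ≈ 476 g
applesauce: 1.5 tsp × 14/5 × 5 mL/tsp = 21 mL

cocoa powder: 238 g; pumpkin purée: 476 g; applesauce: 21 mL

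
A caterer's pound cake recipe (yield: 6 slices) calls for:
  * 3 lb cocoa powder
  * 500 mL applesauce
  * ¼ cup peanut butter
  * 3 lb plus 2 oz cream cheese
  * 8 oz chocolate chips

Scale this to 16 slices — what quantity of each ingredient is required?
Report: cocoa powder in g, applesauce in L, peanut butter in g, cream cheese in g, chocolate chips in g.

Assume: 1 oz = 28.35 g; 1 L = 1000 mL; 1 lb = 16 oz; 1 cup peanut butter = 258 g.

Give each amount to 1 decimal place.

Scaling factor: 16/6 = 8/3.
cocoa powder: 3 lb × 8/3 × 16 oz/lb × 28.35 g/oz = 3628.8 g
applesauce: 500 mL × 8/3 ÷ 1000 mL/L ≈ 1.3 L
peanut butter: 0.25 cup × 8/3 × 258 g/cup = 172.0 g
cream cheese: (3 lb + 2 oz = 3.125 lb) × 8/3 × 16 oz/lb × 28.35 g/oz = 3780.0 g
chocolate chips: 8 oz × 8/3 × 28.35 g/oz = 604.8 g

cocoa powder: 3628.8 g; applesauce: 1.3 L; peanut butter: 172.0 g; cream cheese: 3780.0 g; chocolate chips: 604.8 g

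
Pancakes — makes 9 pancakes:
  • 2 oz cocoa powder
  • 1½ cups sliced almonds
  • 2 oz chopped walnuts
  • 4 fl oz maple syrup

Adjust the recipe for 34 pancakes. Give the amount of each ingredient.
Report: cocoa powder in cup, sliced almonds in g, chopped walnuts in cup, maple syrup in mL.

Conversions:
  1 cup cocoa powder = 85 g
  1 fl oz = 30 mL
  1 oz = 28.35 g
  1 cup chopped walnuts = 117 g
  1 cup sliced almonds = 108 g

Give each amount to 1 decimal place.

Scaling factor: 34/9.
cocoa powder: 2 oz × 34/9 × 28.35 g/oz ÷ 85 g/cup ≈ 2.5 cup
sliced almonds: 1.5 cup × 34/9 × 108 g/cup = 612.0 g
chopped walnuts: 2 oz × 34/9 × 28.35 g/oz ÷ 117 g/cup ≈ 1.8 cup
maple syrup: 4 fl oz × 34/9 × 30 mL/fl oz ≈ 453.3 mL

cocoa powder: 2.5 cup; sliced almonds: 612.0 g; chopped walnuts: 1.8 cup; maple syrup: 453.3 mL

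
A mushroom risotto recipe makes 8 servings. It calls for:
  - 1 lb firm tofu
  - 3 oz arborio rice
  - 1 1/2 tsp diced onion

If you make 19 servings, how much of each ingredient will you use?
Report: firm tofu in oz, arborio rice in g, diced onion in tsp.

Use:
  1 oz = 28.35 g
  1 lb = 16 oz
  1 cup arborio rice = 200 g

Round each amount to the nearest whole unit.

firm tofu: 38 oz; arborio rice: 202 g; diced onion: 4 tsp

Scaling factor: 19/8 = 2.375.
firm tofu: 1 lb × 19/8 × 16 oz/lb = 38 oz
arborio rice: 3 oz × 19/8 × 28.35 g/oz ≈ 202 g
diced onion: 1.5 tsp × 19/8 ≈ 4 tsp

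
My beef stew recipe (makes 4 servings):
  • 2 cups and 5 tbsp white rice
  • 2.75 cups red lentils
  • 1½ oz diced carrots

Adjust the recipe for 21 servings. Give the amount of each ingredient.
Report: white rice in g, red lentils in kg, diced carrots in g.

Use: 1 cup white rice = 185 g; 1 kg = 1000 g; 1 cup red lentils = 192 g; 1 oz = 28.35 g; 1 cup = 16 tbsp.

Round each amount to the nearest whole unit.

white rice: 2246 g; red lentils: 3 kg; diced carrots: 223 g

Scaling factor: 21/4 = 5.25.
white rice: (2 cup + 5 tbsp = 2.3125 cup) × 21/4 × 185 g/cup ≈ 2246 g
red lentils: 2.75 cup × 21/4 × 192 g/cup ÷ 1000 g/kg ≈ 3 kg
diced carrots: 1.5 oz × 21/4 × 28.35 g/oz ≈ 223 g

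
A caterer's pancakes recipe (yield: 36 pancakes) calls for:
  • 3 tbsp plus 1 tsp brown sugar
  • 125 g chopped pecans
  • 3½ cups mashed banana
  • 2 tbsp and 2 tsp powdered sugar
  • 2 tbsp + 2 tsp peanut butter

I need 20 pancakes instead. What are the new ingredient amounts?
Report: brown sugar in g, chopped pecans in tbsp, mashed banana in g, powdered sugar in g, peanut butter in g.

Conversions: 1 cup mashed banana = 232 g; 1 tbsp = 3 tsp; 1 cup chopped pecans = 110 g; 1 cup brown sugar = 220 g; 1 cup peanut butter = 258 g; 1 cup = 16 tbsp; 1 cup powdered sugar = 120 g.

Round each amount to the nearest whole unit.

brown sugar: 25 g; chopped pecans: 10 tbsp; mashed banana: 451 g; powdered sugar: 11 g; peanut butter: 24 g

Scaling factor: 20/36 = 5/9.
brown sugar: (3 tbsp + 1 tsp = 10/3 tbsp) × 5/9 ÷ 16 tbsp/cup × 220 g/cup ≈ 25 g
chopped pecans: 125 g × 5/9 ÷ 110 g/cup × 16 tbsp/cup ≈ 10 tbsp
mashed banana: 3.5 cup × 5/9 × 232 g/cup ≈ 451 g
powdered sugar: (2 tbsp + 2 tsp = 8/3 tbsp) × 5/9 ÷ 16 tbsp/cup × 120 g/cup ≈ 11 g
peanut butter: (2 tbsp + 2 tsp = 8/3 tbsp) × 5/9 ÷ 16 tbsp/cup × 258 g/cup ≈ 24 g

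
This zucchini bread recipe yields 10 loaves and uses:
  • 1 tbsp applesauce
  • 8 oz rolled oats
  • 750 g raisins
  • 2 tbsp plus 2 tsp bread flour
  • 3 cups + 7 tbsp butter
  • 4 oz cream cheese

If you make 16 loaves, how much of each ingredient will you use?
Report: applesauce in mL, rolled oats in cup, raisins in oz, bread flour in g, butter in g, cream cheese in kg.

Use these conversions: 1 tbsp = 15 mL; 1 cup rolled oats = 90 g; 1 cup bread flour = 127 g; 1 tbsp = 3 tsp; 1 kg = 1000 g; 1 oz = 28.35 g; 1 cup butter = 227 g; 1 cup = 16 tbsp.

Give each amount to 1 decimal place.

Scaling factor: 16/10 = 8/5 = 1.6.
applesauce: 1 tbsp × 8/5 × 15 mL/tbsp = 24.0 mL
rolled oats: 8 oz × 8/5 × 28.35 g/oz ÷ 90 g/cup ≈ 4.0 cup
raisins: 750 g × 8/5 ÷ 28.35 g/oz ≈ 42.3 oz
bread flour: (2 tbsp + 2 tsp = 8/3 tbsp) × 8/5 ÷ 16 tbsp/cup × 127 g/cup ≈ 33.9 g
butter: (3 cup + 7 tbsp = 3.4375 cup) × 8/5 × 227 g/cup = 1248.5 g
cream cheese: 4 oz × 8/5 × 28.35 g/oz ÷ 1000 g/kg ≈ 0.2 kg

applesauce: 24.0 mL; rolled oats: 4.0 cup; raisins: 42.3 oz; bread flour: 33.9 g; butter: 1248.5 g; cream cheese: 0.2 kg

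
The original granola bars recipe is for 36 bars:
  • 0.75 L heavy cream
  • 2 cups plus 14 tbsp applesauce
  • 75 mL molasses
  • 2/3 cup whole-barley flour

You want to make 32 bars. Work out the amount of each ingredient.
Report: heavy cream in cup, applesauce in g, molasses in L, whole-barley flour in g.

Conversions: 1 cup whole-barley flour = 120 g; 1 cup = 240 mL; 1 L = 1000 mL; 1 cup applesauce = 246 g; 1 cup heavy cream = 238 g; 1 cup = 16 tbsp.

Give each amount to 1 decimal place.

Scaling factor: 32/36 = 8/9.
heavy cream: 0.75 L × 8/9 × 1000 mL/L ÷ 240 mL/cup ≈ 2.8 cup
applesauce: (2 cup + 14 tbsp = 2.875 cup) × 8/9 × 246 g/cup ≈ 628.7 g
molasses: 75 mL × 8/9 ÷ 1000 mL/L ≈ 0.1 L
whole-barley flour: 2/3 cup × 8/9 × 120 g/cup ≈ 71.1 g

heavy cream: 2.8 cup; applesauce: 628.7 g; molasses: 0.1 L; whole-barley flour: 71.1 g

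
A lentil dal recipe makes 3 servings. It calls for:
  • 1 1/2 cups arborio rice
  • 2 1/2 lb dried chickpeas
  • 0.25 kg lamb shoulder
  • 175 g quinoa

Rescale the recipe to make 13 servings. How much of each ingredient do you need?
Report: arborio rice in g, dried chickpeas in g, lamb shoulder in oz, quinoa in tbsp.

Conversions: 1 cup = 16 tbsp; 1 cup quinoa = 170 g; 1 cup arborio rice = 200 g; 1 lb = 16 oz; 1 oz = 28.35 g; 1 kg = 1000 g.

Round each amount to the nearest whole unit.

arborio rice: 1300 g; dried chickpeas: 4914 g; lamb shoulder: 38 oz; quinoa: 71 tbsp

Scaling factor: 13/3.
arborio rice: 1.5 cup × 13/3 × 200 g/cup = 1300 g
dried chickpeas: 2.5 lb × 13/3 × 16 oz/lb × 28.35 g/oz = 4914 g
lamb shoulder: 0.25 kg × 13/3 × 1000 g/kg ÷ 28.35 g/oz ≈ 38 oz
quinoa: 175 g × 13/3 ÷ 170 g/cup × 16 tbsp/cup ≈ 71 tbsp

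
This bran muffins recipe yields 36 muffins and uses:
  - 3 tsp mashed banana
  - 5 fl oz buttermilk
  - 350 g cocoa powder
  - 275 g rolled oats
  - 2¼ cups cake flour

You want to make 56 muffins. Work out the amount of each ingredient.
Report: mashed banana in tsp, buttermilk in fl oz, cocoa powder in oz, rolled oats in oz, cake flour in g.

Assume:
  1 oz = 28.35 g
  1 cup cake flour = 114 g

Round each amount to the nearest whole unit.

mashed banana: 5 tsp; buttermilk: 8 fl oz; cocoa powder: 19 oz; rolled oats: 15 oz; cake flour: 399 g

Scaling factor: 56/36 = 14/9.
mashed banana: 3 tsp × 14/9 ≈ 5 tsp
buttermilk: 5 fl oz × 14/9 ≈ 8 fl oz
cocoa powder: 350 g × 14/9 ÷ 28.35 g/oz ≈ 19 oz
rolled oats: 275 g × 14/9 ÷ 28.35 g/oz ≈ 15 oz
cake flour: 2.25 cup × 14/9 × 114 g/cup = 399 g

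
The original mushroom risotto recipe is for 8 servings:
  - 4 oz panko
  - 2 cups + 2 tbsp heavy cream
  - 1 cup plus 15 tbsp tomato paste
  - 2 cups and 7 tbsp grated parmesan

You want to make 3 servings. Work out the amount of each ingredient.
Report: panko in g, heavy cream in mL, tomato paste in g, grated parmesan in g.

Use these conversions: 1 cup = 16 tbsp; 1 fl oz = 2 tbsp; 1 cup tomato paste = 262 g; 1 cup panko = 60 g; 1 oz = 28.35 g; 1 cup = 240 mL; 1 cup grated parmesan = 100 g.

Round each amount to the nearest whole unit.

Scaling factor: 3/8 = 0.375.
panko: 4 oz × 3/8 × 28.35 g/oz ≈ 43 g
heavy cream: (2 cup + 2 tbsp = 2.125 cup) × 3/8 × 240 mL/cup ≈ 191 mL
tomato paste: (1 cup + 15 tbsp = 1.9375 cup) × 3/8 × 262 g/cup ≈ 190 g
grated parmesan: (2 cup + 7 tbsp = 2.4375 cup) × 3/8 × 100 g/cup ≈ 91 g

panko: 43 g; heavy cream: 191 mL; tomato paste: 190 g; grated parmesan: 91 g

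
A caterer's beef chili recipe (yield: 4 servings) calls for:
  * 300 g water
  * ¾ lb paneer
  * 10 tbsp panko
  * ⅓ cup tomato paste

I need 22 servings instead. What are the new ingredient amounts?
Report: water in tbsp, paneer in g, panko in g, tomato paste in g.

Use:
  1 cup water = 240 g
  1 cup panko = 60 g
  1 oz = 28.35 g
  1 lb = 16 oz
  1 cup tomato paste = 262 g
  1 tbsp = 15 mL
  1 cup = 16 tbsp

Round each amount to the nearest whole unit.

water: 110 tbsp; paneer: 1871 g; panko: 206 g; tomato paste: 480 g

Scaling factor: 22/4 = 11/2 = 5.5.
water: 300 g × 11/2 ÷ 240 g/cup × 16 tbsp/cup = 110 tbsp
paneer: 0.75 lb × 11/2 × 16 oz/lb × 28.35 g/oz ≈ 1871 g
panko: 10 tbsp × 11/2 ÷ 16 tbsp/cup × 60 g/cup ≈ 206 g
tomato paste: 1/3 cup × 11/2 × 262 g/cup ≈ 480 g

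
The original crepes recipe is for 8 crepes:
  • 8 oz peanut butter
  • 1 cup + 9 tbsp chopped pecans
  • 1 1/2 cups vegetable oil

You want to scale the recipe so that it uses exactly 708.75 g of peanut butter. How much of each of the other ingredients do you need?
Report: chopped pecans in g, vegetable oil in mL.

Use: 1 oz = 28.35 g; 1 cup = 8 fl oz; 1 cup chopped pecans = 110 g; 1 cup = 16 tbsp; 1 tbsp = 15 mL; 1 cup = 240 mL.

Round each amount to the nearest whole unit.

chopped pecans: 537 g; vegetable oil: 1125 mL

The original recipe has 226.8 g of peanut butter, so the scaling factor is 708.75 ÷ 226.8 = 25/8 = 3.125.
chopped pecans: (1 cup + 9 tbsp = 1.5625 cup) × 25/8 × 110 g/cup ≈ 537 g
vegetable oil: 1.5 cup × 25/8 × 240 mL/cup = 1125 mL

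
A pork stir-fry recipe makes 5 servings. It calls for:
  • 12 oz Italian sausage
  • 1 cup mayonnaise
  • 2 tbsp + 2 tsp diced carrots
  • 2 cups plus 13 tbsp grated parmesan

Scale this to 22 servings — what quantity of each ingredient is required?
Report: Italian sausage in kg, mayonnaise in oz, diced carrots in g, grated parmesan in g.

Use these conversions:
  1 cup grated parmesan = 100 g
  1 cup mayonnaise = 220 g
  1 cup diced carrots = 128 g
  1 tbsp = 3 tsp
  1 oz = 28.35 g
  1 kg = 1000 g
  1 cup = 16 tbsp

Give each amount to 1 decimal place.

Italian sausage: 1.5 kg; mayonnaise: 34.1 oz; diced carrots: 93.9 g; grated parmesan: 1237.5 g

Scaling factor: 22/5 = 4.4.
Italian sausage: 12 oz × 22/5 × 28.35 g/oz ÷ 1000 g/kg ≈ 1.5 kg
mayonnaise: 1 cup × 22/5 × 220 g/cup ÷ 28.35 g/oz ≈ 34.1 oz
diced carrots: (2 tbsp + 2 tsp = 8/3 tbsp) × 22/5 ÷ 16 tbsp/cup × 128 g/cup ≈ 93.9 g
grated parmesan: (2 cup + 13 tbsp = 2.8125 cup) × 22/5 × 100 g/cup = 1237.5 g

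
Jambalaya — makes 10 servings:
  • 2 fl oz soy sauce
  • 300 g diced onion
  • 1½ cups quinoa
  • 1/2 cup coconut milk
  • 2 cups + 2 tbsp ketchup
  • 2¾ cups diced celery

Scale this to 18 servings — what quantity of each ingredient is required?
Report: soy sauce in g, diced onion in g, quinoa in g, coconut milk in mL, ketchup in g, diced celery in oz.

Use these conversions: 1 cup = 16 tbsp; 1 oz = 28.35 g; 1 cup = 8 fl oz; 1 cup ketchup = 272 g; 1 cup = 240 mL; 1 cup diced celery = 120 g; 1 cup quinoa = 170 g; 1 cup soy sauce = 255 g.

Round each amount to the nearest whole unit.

soy sauce: 115 g; diced onion: 540 g; quinoa: 459 g; coconut milk: 216 mL; ketchup: 1040 g; diced celery: 21 oz

Scaling factor: 18/10 = 9/5 = 1.8.
soy sauce: 2 fl oz × 9/5 ÷ 8 fl oz/cup × 255 g/cup ≈ 115 g
diced onion: 300 g × 9/5 = 540 g
quinoa: 1.5 cup × 9/5 × 170 g/cup = 459 g
coconut milk: 0.5 cup × 9/5 × 240 mL/cup = 216 mL
ketchup: (2 cup + 2 tbsp = 2.125 cup) × 9/5 × 272 g/cup ≈ 1040 g
diced celery: 2.75 cup × 9/5 × 120 g/cup ÷ 28.35 g/oz ≈ 21 oz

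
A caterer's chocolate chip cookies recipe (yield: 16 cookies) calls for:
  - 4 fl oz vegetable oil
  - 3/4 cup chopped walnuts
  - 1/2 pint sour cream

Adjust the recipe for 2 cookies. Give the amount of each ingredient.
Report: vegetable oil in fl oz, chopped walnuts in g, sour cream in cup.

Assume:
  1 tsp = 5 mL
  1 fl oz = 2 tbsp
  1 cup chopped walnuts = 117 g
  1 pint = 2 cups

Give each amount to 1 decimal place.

vegetable oil: 0.5 fl oz; chopped walnuts: 11.0 g; sour cream: 0.1 cup

Scaling factor: 2/16 = 1/8 = 0.125.
vegetable oil: 4 fl oz × 1/8 = 0.5 fl oz
chopped walnuts: 0.75 cup × 1/8 × 117 g/cup ≈ 11.0 g
sour cream: 0.5 pint × 1/8 × 2 cup/pint ≈ 0.1 cup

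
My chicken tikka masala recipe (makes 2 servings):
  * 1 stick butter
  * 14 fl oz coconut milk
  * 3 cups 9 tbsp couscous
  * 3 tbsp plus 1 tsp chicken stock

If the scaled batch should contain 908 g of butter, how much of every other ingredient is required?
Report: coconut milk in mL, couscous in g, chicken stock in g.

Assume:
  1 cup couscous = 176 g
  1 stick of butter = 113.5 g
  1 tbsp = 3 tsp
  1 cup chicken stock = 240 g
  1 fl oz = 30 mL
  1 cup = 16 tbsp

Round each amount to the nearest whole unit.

coconut milk: 3360 mL; couscous: 5016 g; chicken stock: 400 g

The original recipe has 113.5 g of butter, so the scaling factor is 908 ÷ 113.5 = 8.
coconut milk: 14 fl oz × 8 × 30 mL/fl oz = 3360 mL
couscous: (3 cup + 9 tbsp = 3.5625 cup) × 8 × 176 g/cup = 5016 g
chicken stock: (3 tbsp + 1 tsp = 10/3 tbsp) × 8 ÷ 16 tbsp/cup × 240 g/cup = 400 g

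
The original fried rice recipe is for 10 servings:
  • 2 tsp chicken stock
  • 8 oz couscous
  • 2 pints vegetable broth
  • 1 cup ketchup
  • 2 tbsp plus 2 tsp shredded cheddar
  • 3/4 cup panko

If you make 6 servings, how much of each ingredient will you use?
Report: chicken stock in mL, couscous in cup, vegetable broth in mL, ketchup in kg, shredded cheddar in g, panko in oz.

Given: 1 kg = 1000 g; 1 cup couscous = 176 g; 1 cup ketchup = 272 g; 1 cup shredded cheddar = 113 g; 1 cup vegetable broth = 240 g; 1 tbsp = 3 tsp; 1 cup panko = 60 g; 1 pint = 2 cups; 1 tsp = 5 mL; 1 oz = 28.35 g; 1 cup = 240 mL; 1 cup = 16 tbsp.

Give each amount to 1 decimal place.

Scaling factor: 6/10 = 3/5 = 0.6.
chicken stock: 2 tsp × 3/5 × 5 mL/tsp = 6.0 mL
couscous: 8 oz × 3/5 × 28.35 g/oz ÷ 176 g/cup ≈ 0.8 cup
vegetable broth: 2 pint × 3/5 × 2 cup/pint × 240 mL/cup = 576.0 mL
ketchup: 1 cup × 3/5 × 272 g/cup ÷ 1000 g/kg ≈ 0.2 kg
shredded cheddar: (2 tbsp + 2 tsp = 8/3 tbsp) × 3/5 ÷ 16 tbsp/cup × 113 g/cup = 11.3 g
panko: 0.75 cup × 3/5 × 60 g/cup ÷ 28.35 g/oz ≈ 1.0 oz

chicken stock: 6.0 mL; couscous: 0.8 cup; vegetable broth: 576.0 mL; ketchup: 0.2 kg; shredded cheddar: 11.3 g; panko: 1.0 oz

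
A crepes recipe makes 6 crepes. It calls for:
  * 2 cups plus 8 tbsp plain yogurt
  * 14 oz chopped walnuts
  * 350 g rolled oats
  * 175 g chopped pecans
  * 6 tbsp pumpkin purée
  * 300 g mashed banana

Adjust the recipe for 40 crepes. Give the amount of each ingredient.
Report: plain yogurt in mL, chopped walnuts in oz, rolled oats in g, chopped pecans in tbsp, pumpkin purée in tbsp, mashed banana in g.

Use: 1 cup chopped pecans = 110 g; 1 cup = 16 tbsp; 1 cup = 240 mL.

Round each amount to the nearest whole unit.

Scaling factor: 40/6 = 20/3.
plain yogurt: (2 cup + 8 tbsp = 2.5 cup) × 20/3 × 240 mL/cup = 4000 mL
chopped walnuts: 14 oz × 20/3 ≈ 93 oz
rolled oats: 350 g × 20/3 ≈ 2333 g
chopped pecans: 175 g × 20/3 ÷ 110 g/cup × 16 tbsp/cup ≈ 170 tbsp
pumpkin purée: 6 tbsp × 20/3 = 40 tbsp
mashed banana: 300 g × 20/3 = 2000 g

plain yogurt: 4000 mL; chopped walnuts: 93 oz; rolled oats: 2333 g; chopped pecans: 170 tbsp; pumpkin purée: 40 tbsp; mashed banana: 2000 g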